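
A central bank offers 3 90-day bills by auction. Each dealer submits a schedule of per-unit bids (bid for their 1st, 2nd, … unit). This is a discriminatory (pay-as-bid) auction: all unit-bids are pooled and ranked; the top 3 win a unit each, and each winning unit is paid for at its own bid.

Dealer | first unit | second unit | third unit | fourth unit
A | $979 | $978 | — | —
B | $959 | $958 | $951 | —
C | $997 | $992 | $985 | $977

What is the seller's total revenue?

Pooled unit-bids ranked (top 3): 997 (C-1), 992 (C-2), 985 (C-3)
Next rejected bid: $979 (not a price — pay-as-bid).
Each winning unit pays its own bid.
Revenue = 997 + 992 + 985 = $2,974.

Total revenue: $2,974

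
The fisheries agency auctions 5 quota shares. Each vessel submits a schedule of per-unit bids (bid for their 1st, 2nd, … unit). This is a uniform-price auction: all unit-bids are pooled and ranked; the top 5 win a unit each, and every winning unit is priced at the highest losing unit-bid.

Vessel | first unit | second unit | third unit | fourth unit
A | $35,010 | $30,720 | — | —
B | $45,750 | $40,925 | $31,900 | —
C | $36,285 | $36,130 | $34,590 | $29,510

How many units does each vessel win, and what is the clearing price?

All unit-bids, highest first — top 5: 45,750 (B-1), 40,925 (B-2), 36,285 (C-1), 36,130 (C-2), 35,010 (A-1)
Highest rejected unit-bid = $34,590.
Allocation: A 1, B 2, C 2.

A 1, B 2, C 2; clearing price $34,590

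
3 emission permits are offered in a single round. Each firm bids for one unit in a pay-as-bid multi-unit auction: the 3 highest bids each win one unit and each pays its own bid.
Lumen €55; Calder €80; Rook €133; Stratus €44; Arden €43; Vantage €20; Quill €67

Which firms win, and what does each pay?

Rook €133, Calder €80, Quill €67

Ordering the bids: 133 (Rook), 80 (Calder), 67 (Quill), 55 (Lumen), 44 (Stratus), …
Top 3: Rook, Calder, Quill.
Each winner pays its own bid: Rook €133, Calder €80, Quill €67.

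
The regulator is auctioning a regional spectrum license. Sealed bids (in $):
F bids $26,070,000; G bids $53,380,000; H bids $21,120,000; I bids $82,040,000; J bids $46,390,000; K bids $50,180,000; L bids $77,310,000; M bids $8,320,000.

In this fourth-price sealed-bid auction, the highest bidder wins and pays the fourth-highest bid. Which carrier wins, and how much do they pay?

Rule: the highest bidder wins and pays the fourth-highest bid.
Bids ranked: 82,040,000 (I) > 77,310,000 (L) > 53,380,000 (G) > 50,180,000 (K) > 46,390,000 (J) > 26,070,000 (F) > …
I is highest; pays the fourth-highest bid, $50,180,000.

I pays $50,180,000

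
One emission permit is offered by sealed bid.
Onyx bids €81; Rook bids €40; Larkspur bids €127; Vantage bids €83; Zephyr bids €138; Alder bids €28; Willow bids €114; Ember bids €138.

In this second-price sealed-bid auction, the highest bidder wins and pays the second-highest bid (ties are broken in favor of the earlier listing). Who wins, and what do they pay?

Bids ranked: 138 (Zephyr) > 138 (Ember) > 127 (Larkspur) > 114 (Willow) > 83 (Vantage) > 81 (Onyx) > …
Zephyr and Ember tie at €138; tie-break gives it to Zephyr.
Zephyr wins with the highest bid; price is set by the runner-up at €138.

Zephyr pays €138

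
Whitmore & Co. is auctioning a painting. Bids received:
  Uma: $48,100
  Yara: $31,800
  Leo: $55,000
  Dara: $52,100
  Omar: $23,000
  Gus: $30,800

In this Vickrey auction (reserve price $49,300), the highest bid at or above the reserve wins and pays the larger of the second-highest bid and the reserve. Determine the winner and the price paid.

Leo pays $52,100

Vickrey auction (reserve price $49,300): the highest bid at or above the reserve wins and pays the larger of the second-highest bid and the reserve.
Sorting bids: 55,000 (Leo) > 52,100 (Dara) > 48,100 (Uma) > 31,800 (Yara) > 30,800 (Gus) > 23,000 (Omar)
Highest eligible bid: Leo at $55,000.
Second-highest bid $52,100 exceeds the reserve $49,300 → payment $52,100.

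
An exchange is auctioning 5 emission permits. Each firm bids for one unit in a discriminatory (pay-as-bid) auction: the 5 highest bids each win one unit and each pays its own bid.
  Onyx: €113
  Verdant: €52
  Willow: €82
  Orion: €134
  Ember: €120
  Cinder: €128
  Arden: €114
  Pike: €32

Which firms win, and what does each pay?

Bids ranked high→low: 134 (Orion), 128 (Cinder), 120 (Ember), 114 (Arden), 113 (Onyx), 82 (Willow), 52 (Verdant), …
Winners (5 units): Orion, Cinder, Ember, Arden, Onyx.
Each winner pays its own bid: Orion €134, Cinder €128, Ember €120, Arden €114, Onyx €113.

Orion €134, Cinder €128, Ember €120, Arden €114, Onyx €113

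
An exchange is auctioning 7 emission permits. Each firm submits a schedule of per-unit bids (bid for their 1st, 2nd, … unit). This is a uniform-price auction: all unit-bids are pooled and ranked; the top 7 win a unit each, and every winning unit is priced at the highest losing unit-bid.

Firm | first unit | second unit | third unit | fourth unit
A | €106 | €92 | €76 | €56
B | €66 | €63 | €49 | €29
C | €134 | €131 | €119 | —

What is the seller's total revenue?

All unit-bids, highest first — top 7: 134 (C-1), 131 (C-2), 119 (C-3), 106 (A-1), 92 (A-2), 76 (A-3), 66 (B-1)
Highest rejected unit-bid = €63.
Allocation: A 3, B 1, C 3. Every unit priced at €63.
Revenue = 7 × 63 = €441.

Total revenue: €441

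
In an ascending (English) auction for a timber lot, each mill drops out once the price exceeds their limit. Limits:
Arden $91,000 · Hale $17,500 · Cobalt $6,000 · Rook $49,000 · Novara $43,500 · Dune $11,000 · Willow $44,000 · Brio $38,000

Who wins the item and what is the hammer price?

Arden wins at $49,000

Sorting limits: 91,000 (Arden) > 49,000 (Rook) > 44,000 (Willow) > 43,500 (Novara) > 38,000 (Brio) > 17,500 (Hale) > …
Rook is the last rival to drop out, at $49,000; Arden remains and wins at that price.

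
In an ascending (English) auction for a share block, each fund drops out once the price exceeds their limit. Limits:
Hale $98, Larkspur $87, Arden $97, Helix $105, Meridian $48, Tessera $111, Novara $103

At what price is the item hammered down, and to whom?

Tessera wins at $105

Sorting limits: 111 (Tessera) > 105 (Helix) > 103 (Novara) > 98 (Hale) > 97 (Arden) > 87 (Larkspur) > …
Helix is the last rival to drop out, at $105; Tessera remains and wins at that price.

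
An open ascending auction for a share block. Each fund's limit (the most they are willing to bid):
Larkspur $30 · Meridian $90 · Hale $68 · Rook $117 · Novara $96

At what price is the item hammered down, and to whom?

Rook wins at $96

Sorting limits: 117 (Rook) > 96 (Novara) > 90 (Meridian) > 68 (Hale) > 30 (Larkspur)
Novara is the last rival to drop out, at $96; Rook remains and wins at that price.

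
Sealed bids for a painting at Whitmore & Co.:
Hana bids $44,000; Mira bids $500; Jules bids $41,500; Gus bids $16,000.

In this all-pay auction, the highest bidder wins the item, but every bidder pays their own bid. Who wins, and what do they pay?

Sorting bids: 44,000 (Hana) > 41,500 (Jules) > 16,000 (Gus) > 500 (Mira)
Hana is highest and takes the item; every bidder forfeits their bid.

Hana pays $44,000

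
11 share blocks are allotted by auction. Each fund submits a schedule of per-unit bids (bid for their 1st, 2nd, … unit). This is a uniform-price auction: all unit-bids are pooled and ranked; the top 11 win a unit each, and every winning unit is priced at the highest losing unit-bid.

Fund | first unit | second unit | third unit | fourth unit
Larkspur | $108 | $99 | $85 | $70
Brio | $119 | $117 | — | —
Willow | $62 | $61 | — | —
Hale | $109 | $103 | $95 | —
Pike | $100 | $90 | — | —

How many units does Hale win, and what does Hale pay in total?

Hale: 3 units, pays $186

Merging the schedules and taking the best 11: 119 (Brio-1), 117 (Brio-2), 109 (Hale-1), 108 (Larkspur-1), 103 (Hale-2), 100 (Pike-1), 99 (Larkspur-2), 95 (Hale-3), 90 (Pike-2), 85 (Larkspur-3), 70 (Larkspur-4)
Highest rejected unit-bid = $62.
Hale wins 3 unit(s) at $62 each.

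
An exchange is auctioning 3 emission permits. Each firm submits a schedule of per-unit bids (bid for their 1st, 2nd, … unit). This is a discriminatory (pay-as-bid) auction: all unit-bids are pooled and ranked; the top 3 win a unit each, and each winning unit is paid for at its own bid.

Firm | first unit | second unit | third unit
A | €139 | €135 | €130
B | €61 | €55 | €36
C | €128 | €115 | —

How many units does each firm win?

A 3

All unit-bids, highest first — top 3: 139 (A-1), 135 (A-2), 130 (A-3)
Next rejected bid: €128 (not a price — pay-as-bid).
Allocation: A 3.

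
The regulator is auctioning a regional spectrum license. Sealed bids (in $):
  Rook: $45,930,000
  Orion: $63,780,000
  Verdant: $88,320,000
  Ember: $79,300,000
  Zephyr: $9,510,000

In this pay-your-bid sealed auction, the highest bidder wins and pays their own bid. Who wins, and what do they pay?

Verdant pays $88,320,000

Sorting bids: 88,320,000 (Verdant) > 79,300,000 (Ember) > 63,780,000 (Orion) > 45,930,000 (Rook) > 9,510,000 (Zephyr)
Verdant is highest → pays own bid, $88,320,000.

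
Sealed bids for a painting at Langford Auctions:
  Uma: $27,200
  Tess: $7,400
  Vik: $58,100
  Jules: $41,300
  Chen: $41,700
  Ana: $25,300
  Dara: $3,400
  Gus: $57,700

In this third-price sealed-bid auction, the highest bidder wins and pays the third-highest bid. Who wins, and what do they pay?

Vik pays $41,700

Bids ranked: 58,100 (Vik) > 57,700 (Gus) > 41,700 (Chen) > 41,300 (Jules) > 27,200 (Uma) > 25,300 (Ana) > …
Vik wins; payment is bid #3 in the ranking = $41,700.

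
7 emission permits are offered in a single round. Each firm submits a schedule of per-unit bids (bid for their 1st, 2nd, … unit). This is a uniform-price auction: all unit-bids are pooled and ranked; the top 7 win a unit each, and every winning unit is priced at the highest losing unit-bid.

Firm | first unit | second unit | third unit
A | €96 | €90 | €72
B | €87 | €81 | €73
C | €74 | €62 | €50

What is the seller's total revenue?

Merging the schedules and taking the best 7: 96 (A-1), 90 (A-2), 87 (B-1), 81 (B-2), 74 (C-1), 73 (B-3), 72 (A-3)
First bid not allocated: €62.
Allocation: A 3, B 3, C 1. Every unit priced at €62.
Revenue = 7 × 62 = €434.

Total revenue: €434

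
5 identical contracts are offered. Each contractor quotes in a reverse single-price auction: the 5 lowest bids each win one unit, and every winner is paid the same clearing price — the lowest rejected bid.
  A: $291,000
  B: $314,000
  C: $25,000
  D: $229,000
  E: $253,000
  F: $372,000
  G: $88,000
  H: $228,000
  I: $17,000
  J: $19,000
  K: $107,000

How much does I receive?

I is paid $228,000

Bids ranked low→high: 17,000 (I), 19,000 (J), 25,000 (C), 88,000 (G), 107,000 (K), 228,000 (H), 229,000 (D), …
Winners (5 units): I, J, C, G, K.
First losing bid is H's $228,000, which sets the uniform price.
I wins → is paid $228,000.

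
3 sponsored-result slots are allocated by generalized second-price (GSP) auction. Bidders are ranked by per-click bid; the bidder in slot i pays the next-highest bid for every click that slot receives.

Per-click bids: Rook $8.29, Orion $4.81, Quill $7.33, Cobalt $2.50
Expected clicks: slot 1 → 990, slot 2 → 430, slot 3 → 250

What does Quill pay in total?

Quill pays $2068.30

Sorting advertisers: $8.29 (Rook) > $7.33 (Quill) > $4.81 (Orion) > $2.50 (Cobalt)
Quill holds slot 2 → pays next bid $4.81 × 430 clicks = $2068.30.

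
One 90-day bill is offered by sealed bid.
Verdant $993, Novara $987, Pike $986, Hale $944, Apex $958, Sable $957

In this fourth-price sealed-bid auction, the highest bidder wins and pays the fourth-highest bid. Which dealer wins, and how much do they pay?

Bids ranked: 993 (Verdant) > 987 (Novara) > 986 (Pike) > 958 (Apex) > 957 (Sable) > 944 (Hale)
Verdant is highest; pays the fourth-highest bid, $958.

Verdant pays $958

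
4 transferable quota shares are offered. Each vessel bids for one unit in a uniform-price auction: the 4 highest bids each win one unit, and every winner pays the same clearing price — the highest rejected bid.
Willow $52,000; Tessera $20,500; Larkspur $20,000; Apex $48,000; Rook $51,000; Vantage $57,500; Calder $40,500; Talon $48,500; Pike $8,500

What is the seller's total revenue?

Total revenue: $192,000

Bids ranked high→low: 57,500 (Vantage), 52,000 (Willow), 51,000 (Rook), 48,500 (Talon), 48,000 (Apex), 40,500 (Calder), …
Top 4: Vantage, Willow, Rook, Talon.
Clearing price = highest rejected bid = $48,000.
Total revenue = 4 × $48,000 = $192,000.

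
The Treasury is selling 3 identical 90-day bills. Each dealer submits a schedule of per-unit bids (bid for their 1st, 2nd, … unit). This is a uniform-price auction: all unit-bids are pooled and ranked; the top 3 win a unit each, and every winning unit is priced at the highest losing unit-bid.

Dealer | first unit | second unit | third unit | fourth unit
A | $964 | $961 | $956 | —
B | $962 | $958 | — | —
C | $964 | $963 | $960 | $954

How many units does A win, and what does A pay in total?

A: 1 unit, pays $962

Merging the schedules and taking the best 3: 964 (A-1), 964 (C-1), 963 (C-2)
Highest rejected unit-bid = $962.
A wins 1 unit(s) at $962 each.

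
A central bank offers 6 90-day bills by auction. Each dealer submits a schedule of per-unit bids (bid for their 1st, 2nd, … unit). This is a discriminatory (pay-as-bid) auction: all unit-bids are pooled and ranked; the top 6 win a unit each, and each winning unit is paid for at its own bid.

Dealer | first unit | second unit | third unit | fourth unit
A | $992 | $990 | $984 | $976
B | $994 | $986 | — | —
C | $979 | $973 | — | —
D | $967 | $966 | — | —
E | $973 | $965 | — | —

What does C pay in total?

Merging the schedules and taking the best 6: 994 (B-1), 992 (A-1), 990 (A-2), 986 (B-2), 984 (A-3), 979 (C-1)
Next rejected bid: $976 (not a price — pay-as-bid).
C's winning unit-bids: 979 = $979.

C pays $979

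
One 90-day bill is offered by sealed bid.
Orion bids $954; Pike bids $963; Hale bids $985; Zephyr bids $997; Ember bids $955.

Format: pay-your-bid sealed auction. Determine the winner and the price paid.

Zephyr pays $997

Sorting bids: 997 (Zephyr) > 985 (Hale) > 963 (Pike) > 955 (Ember) > 954 (Orion)
Zephyr is highest → pays own bid, $997.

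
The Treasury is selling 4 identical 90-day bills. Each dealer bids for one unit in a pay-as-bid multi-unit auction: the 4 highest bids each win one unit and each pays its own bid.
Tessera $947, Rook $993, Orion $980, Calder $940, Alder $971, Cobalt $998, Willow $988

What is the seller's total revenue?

Ordering the bids: 998 (Cobalt), 993 (Rook), 988 (Willow), 980 (Orion), 971 (Alder), 947 (Tessera), …
Top 4: Cobalt, Rook, Willow, Orion.
Total revenue = 998 + 993 + 988 + 980 = $3,959.

Total revenue: $3,959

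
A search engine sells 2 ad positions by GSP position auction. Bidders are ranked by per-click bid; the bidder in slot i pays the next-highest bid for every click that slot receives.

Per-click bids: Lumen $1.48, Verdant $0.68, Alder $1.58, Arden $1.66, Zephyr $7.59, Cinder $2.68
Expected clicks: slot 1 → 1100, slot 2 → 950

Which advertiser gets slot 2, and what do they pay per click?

Ranked by bid: $7.59 (Zephyr) > $2.68 (Cinder) > $1.66 (Arden) > …
Slot 2 goes to the second-ranked bidder, Cinder, who pays the next bid down: $1.66/click.

Cinder; $1.66 per click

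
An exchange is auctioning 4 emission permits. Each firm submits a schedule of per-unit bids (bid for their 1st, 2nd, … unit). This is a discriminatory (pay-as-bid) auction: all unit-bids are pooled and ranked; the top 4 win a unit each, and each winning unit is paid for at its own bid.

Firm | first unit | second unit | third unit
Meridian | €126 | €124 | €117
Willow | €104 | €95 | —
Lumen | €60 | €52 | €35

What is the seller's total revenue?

Total revenue: €471

Merging the schedules and taking the best 4: 126 (Meridian-1), 124 (Meridian-2), 117 (Meridian-3), 104 (Willow-1)
Next rejected bid: €95 (not a price — pay-as-bid).
Each winning unit pays its own bid.
Revenue = 126 + 124 + 117 + 104 = €471.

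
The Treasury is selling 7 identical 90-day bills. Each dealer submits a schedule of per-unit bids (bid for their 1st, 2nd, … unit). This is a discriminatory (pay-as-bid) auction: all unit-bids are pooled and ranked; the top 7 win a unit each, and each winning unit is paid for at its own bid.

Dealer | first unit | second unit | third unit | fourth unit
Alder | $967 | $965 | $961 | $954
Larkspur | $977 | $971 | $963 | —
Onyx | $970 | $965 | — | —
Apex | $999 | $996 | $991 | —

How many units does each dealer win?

Pooled unit-bids ranked (top 7): 999 (Apex-1), 996 (Apex-2), 991 (Apex-3), 977 (Larkspur-1), 971 (Larkspur-2), 970 (Onyx-1), 967 (Alder-1)
Next rejected bid: $965 (not a price — pay-as-bid).
Allocation: Alder 1, Apex 3, Larkspur 2, Onyx 1.

Alder 1, Apex 3, Larkspur 2, Onyx 1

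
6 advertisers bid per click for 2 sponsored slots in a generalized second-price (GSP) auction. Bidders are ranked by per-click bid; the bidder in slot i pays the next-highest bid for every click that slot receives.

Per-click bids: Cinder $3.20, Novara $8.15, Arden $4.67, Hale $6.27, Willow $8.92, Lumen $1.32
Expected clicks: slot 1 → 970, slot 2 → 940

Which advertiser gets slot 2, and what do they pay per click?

Novara; $6.27 per click

Ranked by bid: $8.92 (Willow) > $8.15 (Novara) > $6.27 (Hale) > …
Slot 2 goes to the second-ranked bidder, Novara, who pays the next bid down: $6.27/click.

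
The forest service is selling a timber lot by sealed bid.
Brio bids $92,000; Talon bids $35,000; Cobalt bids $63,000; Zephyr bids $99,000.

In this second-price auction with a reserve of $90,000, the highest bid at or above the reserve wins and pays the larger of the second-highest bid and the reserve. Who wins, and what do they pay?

Bids ranked: 99,000 (Zephyr) > 92,000 (Brio) > 63,000 (Cobalt) > 35,000 (Talon)
Zephyr has the top bid at or above the reserve ($99,000).
Second-highest bid $92,000 exceeds the reserve $90,000 → payment $92,000.

Zephyr pays $92,000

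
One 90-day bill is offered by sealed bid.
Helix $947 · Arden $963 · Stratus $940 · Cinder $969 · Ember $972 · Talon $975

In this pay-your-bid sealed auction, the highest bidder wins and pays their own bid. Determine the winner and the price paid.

Bids in order: 975 (Talon) > 972 (Ember) > 969 (Cinder) > 963 (Arden) > 947 (Helix) > 940 (Stratus)
Talon has the highest bid and pays exactly that: $975.

Talon pays $975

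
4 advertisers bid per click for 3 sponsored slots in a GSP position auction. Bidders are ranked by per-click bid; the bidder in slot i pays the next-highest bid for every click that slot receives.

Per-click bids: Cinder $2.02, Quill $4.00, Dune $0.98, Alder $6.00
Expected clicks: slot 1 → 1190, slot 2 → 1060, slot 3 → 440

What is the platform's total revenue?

Total revenue: $7332.40

Per-click bids in order: $6.00 (Alder) > $4.00 (Quill) > $2.02 (Cinder) > $0.98 (Dune)
Slot 1: Alder pays $4.00 × 1190 = $4760.00
Slot 2: Quill pays $2.02 × 1060 = $2141.20
Slot 3: Cinder pays $0.98 × 440 = $431.20
Total = $7332.40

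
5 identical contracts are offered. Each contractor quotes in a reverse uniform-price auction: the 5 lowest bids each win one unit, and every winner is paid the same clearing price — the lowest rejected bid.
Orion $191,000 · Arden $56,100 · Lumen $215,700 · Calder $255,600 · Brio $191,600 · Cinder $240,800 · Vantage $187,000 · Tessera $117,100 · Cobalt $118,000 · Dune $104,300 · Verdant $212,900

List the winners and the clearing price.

Arden, Dune, Tessera, Cobalt, Vantage; each is paid $191,000

Ordering the bids: 56,100 (Arden), 104,300 (Dune), 117,100 (Tessera), 118,000 (Cobalt), 187,000 (Vantage), 191,000 (Orion), 191,600 (Brio), …
The 5 lowest are Arden, Dune, Tessera, Cobalt, Vantage.
First losing bid is Orion's $191,000, which sets the uniform price.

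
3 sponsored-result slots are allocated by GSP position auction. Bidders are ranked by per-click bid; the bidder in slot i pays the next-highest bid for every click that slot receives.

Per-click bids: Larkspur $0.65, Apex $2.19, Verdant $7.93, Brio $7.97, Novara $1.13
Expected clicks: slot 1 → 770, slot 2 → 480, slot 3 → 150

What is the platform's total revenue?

Sorting advertisers: $7.97 (Brio) > $7.93 (Verdant) > $2.19 (Apex) > $1.13 (Novara) > …
Slot 1: Brio pays $7.93 × 770 = $6106.10
Slot 2: Verdant pays $2.19 × 480 = $1051.20
Slot 3: Apex pays $1.13 × 150 = $169.50
Total = $7326.80

Total revenue: $7326.80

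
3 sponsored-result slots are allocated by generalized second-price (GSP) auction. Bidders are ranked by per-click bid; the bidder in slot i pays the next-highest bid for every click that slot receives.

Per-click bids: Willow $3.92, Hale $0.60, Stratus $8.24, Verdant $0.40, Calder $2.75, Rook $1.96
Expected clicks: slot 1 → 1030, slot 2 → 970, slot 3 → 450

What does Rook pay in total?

Rook pays $0.00

Sorting advertisers: $8.24 (Stratus) > $3.92 (Willow) > $2.75 (Calder) > $1.96 (Rook) > …
Rook ranks below slot 3 → no slot, pays nothing.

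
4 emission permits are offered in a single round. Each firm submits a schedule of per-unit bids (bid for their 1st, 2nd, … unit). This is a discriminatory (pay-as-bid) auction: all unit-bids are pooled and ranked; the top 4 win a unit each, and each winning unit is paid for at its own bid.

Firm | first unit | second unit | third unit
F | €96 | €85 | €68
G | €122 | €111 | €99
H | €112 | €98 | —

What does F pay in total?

All unit-bids, highest first — top 4: 122 (G-1), 112 (H-1), 111 (G-2), 99 (G-3)
Next rejected bid: €98 (not a price — pay-as-bid).
F wins no units.

F pays €0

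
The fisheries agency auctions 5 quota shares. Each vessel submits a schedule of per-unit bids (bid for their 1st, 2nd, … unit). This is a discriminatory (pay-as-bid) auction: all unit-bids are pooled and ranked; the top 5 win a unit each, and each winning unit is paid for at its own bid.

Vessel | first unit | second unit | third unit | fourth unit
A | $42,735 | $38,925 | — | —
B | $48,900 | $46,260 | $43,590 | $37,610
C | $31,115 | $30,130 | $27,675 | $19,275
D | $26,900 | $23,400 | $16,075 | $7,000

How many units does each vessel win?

All unit-bids, highest first — top 5: 48,900 (B-1), 46,260 (B-2), 43,590 (B-3), 42,735 (A-1), 38,925 (A-2)
Next rejected bid: $37,610 (not a price — pay-as-bid).
Allocation: A 2, B 3.

A 2, B 3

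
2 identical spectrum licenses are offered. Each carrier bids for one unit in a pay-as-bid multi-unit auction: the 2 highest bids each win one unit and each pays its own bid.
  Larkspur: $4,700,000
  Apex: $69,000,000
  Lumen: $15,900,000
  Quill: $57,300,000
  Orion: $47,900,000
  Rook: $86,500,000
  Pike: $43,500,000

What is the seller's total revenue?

Total revenue: $155,500,000

Bids ranked high→low: 86,500,000 (Rook), 69,000,000 (Apex), 57,300,000 (Quill), 47,900,000 (Orion), …
Winners (2 units): Rook, Apex.
Total revenue = 86,500,000 + 69,000,000 = $155,500,000.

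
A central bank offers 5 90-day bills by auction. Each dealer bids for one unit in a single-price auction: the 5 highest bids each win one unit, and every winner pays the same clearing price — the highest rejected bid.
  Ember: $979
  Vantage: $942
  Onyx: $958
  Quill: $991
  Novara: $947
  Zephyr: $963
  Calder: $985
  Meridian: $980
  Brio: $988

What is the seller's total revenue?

Bids ranked high→low: 991 (Quill), 988 (Brio), 985 (Calder), 980 (Meridian), 979 (Ember), 963 (Zephyr), 958 (Onyx), …
Top 5: Quill, Brio, Calder, Meridian, Ember.
Clearing price = highest rejected bid = $963.
Total revenue = 5 × $963 = $4,815.

Total revenue: $4,815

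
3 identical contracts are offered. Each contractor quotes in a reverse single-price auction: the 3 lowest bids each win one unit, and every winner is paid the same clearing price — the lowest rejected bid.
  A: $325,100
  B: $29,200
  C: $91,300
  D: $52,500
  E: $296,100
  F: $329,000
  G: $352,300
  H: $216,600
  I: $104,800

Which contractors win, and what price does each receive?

B, D, C; each is paid $104,800

Bids ranked low→high: 29,200 (B), 52,500 (D), 91,300 (C), 104,800 (I), 216,600 (H), …
Winners (3 units): B, D, C.
Clearing price = lowest rejected bid = $104,800.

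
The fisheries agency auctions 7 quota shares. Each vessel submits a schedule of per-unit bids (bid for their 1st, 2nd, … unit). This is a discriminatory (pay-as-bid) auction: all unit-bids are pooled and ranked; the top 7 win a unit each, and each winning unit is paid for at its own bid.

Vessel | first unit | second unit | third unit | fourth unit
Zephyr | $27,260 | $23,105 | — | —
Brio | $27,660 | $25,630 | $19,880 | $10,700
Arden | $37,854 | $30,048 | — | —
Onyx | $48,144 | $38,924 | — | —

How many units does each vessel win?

Merging the schedules and taking the best 7: 48,144 (Onyx-1), 38,924 (Onyx-2), 37,854 (Arden-1), 30,048 (Arden-2), 27,660 (Brio-1), 27,260 (Zephyr-1), 25,630 (Brio-2)
Next rejected bid: $23,105 (not a price — pay-as-bid).
Allocation: Arden 2, Brio 2, Onyx 2, Zephyr 1.

Arden 2, Brio 2, Onyx 2, Zephyr 1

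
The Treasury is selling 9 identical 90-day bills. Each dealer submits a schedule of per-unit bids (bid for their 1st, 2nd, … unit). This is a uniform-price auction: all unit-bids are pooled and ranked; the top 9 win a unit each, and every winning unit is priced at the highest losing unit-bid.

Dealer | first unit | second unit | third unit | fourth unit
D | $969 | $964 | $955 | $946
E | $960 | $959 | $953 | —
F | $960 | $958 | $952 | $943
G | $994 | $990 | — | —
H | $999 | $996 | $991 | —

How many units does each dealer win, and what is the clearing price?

Merging the schedules and taking the best 9: 999 (H-1), 996 (H-2), 994 (G-1), 991 (H-3), 990 (G-2), 969 (D-1), 964 (D-2), 960 (E-1), 960 (F-1)
Highest rejected unit-bid = $959.
Allocation: D 2, E 1, F 1, G 2, H 3.

D 2, E 1, F 1, G 2, H 3; clearing price $959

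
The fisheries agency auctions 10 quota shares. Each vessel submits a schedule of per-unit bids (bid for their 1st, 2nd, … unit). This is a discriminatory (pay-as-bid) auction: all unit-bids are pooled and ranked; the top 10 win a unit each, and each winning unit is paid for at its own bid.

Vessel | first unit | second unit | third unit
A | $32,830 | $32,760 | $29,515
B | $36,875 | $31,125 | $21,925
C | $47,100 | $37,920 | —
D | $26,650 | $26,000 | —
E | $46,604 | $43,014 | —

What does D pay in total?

D pays $26,650

Pooled unit-bids ranked (top 10): 47,100 (C-1), 46,604 (E-1), 43,014 (E-2), 37,920 (C-2), 36,875 (B-1), 32,830 (A-1), 32,760 (A-2), 31,125 (B-2), 29,515 (A-3), 26,650 (D-1)
Next rejected bid: $26,000 (not a price — pay-as-bid).
D's winning unit-bids: 26,650 = $26,650.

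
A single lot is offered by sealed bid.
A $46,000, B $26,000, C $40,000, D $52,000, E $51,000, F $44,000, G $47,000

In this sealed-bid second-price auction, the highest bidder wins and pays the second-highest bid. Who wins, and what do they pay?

Rule: the highest bidder wins and pays the second-highest bid.
Bids in order: 52,000 (D) > 51,000 (E) > 47,000 (G) > 46,000 (A) > 44,000 (F) > 40,000 (C) > …
D wins with the highest bid; price is set by the runner-up at $51,000.

D pays $51,000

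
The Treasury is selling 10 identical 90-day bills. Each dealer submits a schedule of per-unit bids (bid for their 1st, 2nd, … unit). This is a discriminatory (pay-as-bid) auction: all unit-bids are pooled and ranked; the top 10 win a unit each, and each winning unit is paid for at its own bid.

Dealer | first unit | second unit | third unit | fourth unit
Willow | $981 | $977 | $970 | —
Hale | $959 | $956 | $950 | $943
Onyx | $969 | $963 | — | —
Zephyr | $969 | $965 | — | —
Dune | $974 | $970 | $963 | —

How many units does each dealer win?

Dune 3, Onyx 2, Willow 3, Zephyr 2

Merging the schedules and taking the best 10: 981 (Willow-1), 977 (Willow-2), 974 (Dune-1), 970 (Willow-3), 970 (Dune-2), 969 (Onyx-1), 969 (Zephyr-1), 965 (Zephyr-2), 963 (Onyx-2), 963 (Dune-3)
Next rejected bid: $959 (not a price — pay-as-bid).
Allocation: Dune 3, Onyx 2, Willow 3, Zephyr 2.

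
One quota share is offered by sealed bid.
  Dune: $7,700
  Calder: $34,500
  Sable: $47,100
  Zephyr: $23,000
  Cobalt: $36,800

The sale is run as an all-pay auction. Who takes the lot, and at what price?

Sable pays $47,100

Bids ranked: 47,100 (Sable) > 36,800 (Cobalt) > 34,500 (Calder) > 23,000 (Zephyr) > 7,700 (Dune)
Sable is highest and takes the item; every bidder forfeits their bid.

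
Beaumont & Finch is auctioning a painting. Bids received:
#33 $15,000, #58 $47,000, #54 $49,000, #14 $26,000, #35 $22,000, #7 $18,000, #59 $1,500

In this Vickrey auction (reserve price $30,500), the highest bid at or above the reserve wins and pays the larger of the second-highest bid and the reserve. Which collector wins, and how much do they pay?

#54 pays $47,000

Bids ranked: 49,000 (#54) > 47,000 (#58) > 26,000 (#14) > 22,000 (#35) > 18,000 (#7) > 15,000 (#33) > …
Highest eligible bid: #54 at $49,000.
Second-highest bid $47,000 exceeds the reserve $30,500 → payment $47,000.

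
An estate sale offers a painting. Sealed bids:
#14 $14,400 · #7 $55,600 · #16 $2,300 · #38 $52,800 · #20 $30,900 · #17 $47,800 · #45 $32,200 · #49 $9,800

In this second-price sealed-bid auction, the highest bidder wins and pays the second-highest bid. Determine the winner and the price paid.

#7 pays $52,800

Second-price sealed-bid auction: the highest bidder wins and pays the second-highest bid.
Sorting bids: 55,600 (#7) > 52,800 (#38) > 47,800 (#17) > 32,200 (#45) > 30,900 (#20) > 14,400 (#14) > …
#7 wins with the highest bid; price is set by the runner-up at $52,800.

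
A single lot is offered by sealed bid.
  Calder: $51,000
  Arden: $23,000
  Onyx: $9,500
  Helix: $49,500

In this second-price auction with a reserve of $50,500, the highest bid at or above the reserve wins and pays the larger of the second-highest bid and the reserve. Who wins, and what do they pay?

Calder pays $50,500

Sorting bids: 51,000 (Calder) > 49,500 (Helix) > 23,000 (Arden) > 9,500 (Onyx)
Highest eligible bid: Calder at $51,000.
Second-highest bid $49,500 is below the reserve $50,500, so the reserve binds → payment $50,500.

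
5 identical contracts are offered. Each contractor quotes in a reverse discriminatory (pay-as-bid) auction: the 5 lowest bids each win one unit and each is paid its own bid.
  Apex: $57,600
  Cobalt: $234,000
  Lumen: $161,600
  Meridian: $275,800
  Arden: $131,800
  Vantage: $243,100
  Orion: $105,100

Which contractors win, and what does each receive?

Bids ranked low→high: 57,600 (Apex), 105,100 (Orion), 131,800 (Arden), 161,600 (Lumen), 234,000 (Cobalt), 243,100 (Vantage), 275,800 (Meridian)
Lowest 5: Apex, Orion, Arden, Lumen, Cobalt.
Each winner is paid its own bid: Apex $57,600, Orion $105,100, Arden $131,800, Lumen $161,600, Cobalt $234,000.

Apex $57,600, Orion $105,100, Arden $131,800, Lumen $161,600, Cobalt $234,000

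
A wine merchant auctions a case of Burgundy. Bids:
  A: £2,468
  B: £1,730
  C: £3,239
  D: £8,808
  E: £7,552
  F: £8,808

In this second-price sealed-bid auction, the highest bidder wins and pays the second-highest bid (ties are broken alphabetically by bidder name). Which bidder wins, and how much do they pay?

Rule: the highest bidder wins and pays the second-highest bid.
Bids in order: 8,808 (D) > 8,808 (F) > 7,552 (E) > 3,239 (C) > 2,468 (A) > 1,730 (B)
D and F tie at £8,808; tie-break gives it to D.
D is highest; pays the second-highest bid, £8,808.

D pays £8,808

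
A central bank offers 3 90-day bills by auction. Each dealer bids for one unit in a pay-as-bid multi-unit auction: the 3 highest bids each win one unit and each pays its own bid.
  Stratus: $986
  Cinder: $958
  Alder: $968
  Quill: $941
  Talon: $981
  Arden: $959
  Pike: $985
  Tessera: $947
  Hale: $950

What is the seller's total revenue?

Sorting: 986 (Stratus), 985 (Pike), 981 (Talon), 968 (Alder), 959 (Arden), …
The 3 highest are Stratus, Pike, Talon.
Total revenue = 986 + 985 + 981 = $2,952.

Total revenue: $2,952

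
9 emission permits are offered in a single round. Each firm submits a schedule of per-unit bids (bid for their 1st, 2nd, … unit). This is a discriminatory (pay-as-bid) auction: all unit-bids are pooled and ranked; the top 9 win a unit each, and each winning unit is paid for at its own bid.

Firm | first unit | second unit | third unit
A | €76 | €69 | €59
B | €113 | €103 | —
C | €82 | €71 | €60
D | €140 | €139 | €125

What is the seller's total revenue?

Total revenue: €918

Pooled unit-bids ranked (top 9): 140 (D-1), 139 (D-2), 125 (D-3), 113 (B-1), 103 (B-2), 82 (C-1), 76 (A-1), 71 (C-2), 69 (A-2)
Next rejected bid: €60 (not a price — pay-as-bid).
Each winning unit pays its own bid.
Revenue = 140 + 139 + 125 + 113 + 103 + 82 + 76 + 71 + 69 = €918.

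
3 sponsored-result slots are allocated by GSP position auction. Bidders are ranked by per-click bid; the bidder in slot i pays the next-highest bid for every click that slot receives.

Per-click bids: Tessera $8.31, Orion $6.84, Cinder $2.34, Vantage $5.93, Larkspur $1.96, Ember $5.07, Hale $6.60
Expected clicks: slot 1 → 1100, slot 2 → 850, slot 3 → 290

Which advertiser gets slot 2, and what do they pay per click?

Per-click bids in order: $8.31 (Tessera) > $6.84 (Orion) > $6.60 (Hale) > $5.93 (Vantage) > …
Slot 2 goes to the second-ranked bidder, Orion, who pays the next bid down: $6.60/click.

Orion; $6.60 per click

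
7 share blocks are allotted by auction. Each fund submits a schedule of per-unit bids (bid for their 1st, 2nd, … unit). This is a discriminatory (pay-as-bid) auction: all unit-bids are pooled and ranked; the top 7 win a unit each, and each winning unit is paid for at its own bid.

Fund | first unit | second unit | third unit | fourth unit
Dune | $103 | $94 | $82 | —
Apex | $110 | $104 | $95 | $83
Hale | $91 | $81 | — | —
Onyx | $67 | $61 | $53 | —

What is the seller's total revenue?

Total revenue: $680

Merging the schedules and taking the best 7: 110 (Apex-1), 104 (Apex-2), 103 (Dune-1), 95 (Apex-3), 94 (Dune-2), 91 (Hale-1), 83 (Apex-4)
Next rejected bid: $82 (not a price — pay-as-bid).
Each winning unit pays its own bid.
Revenue = 110 + 104 + 103 + 95 + 94 + 91 + 83 = $680.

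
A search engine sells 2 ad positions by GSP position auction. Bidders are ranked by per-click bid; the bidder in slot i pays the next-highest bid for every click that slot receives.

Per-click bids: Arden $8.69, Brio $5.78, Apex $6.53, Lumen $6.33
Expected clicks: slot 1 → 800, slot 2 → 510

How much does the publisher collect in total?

Total revenue: $8452.30

Per-click bids in order: $8.69 (Arden) > $6.53 (Apex) > $6.33 (Lumen) > …
Slot 1: Arden pays $6.53 × 800 = $5224.00
Slot 2: Apex pays $6.33 × 510 = $3228.30
Total = $8452.30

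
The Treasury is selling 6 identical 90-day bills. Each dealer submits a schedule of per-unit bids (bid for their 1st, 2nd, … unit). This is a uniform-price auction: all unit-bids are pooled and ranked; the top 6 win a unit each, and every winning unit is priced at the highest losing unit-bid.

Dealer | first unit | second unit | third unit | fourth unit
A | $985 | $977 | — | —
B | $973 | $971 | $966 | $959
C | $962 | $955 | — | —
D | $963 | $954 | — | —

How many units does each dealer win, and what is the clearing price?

Pooled unit-bids ranked (top 6): 985 (A-1), 977 (A-2), 973 (B-1), 971 (B-2), 966 (B-3), 963 (D-1)
First bid not allocated: $962.
Allocation: A 2, B 3, D 1.

A 2, B 3, D 1; clearing price $962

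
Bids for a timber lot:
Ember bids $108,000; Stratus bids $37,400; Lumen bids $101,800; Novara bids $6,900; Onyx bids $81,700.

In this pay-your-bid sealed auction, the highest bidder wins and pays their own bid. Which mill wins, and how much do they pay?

Ember pays $108,000

Sorting bids: 108,000 (Ember) > 101,800 (Lumen) > 81,700 (Onyx) > 37,400 (Stratus) > 6,900 (Novara)
First-price: Ember pays what they bid, $108,000.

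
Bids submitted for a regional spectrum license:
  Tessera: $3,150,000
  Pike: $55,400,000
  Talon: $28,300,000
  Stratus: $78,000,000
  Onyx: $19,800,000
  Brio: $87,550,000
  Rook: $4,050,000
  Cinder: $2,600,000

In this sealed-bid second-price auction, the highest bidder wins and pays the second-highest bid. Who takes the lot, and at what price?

Bids in order: 87,550,000 (Brio) > 78,000,000 (Stratus) > 55,400,000 (Pike) > 28,300,000 (Talon) > 19,800,000 (Onyx) > 4,050,000 (Rook) > …
Brio is highest; pays the second-highest bid, $78,000,000.

Brio pays $78,000,000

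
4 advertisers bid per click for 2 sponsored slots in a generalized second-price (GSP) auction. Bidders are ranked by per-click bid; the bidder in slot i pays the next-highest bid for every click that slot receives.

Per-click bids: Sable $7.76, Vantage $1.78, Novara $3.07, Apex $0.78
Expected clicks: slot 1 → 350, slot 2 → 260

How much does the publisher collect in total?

Total revenue: $1537.30

Sorting advertisers: $7.76 (Sable) > $3.07 (Novara) > $1.78 (Vantage) > …
Slot 1: Sable pays $3.07 × 350 = $1074.50
Slot 2: Novara pays $1.78 × 260 = $462.80
Total = $1537.30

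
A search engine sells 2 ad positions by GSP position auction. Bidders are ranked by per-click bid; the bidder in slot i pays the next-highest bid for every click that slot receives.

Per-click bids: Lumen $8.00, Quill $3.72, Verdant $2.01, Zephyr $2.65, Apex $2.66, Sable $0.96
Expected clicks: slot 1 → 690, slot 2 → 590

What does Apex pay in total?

Apex pays $0.00

Ranked by bid: $8.00 (Lumen) > $3.72 (Quill) > $2.66 (Apex) > …
Apex ranks below slot 2 → no slot, pays nothing.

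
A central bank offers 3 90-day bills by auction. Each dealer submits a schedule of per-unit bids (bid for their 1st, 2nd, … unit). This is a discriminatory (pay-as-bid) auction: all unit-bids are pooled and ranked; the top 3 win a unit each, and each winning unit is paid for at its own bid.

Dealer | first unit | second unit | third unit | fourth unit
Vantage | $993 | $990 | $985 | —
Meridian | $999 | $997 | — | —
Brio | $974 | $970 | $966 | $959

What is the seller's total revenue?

All unit-bids, highest first — top 3: 999 (Meridian-1), 997 (Meridian-2), 993 (Vantage-1)
Next rejected bid: $990 (not a price — pay-as-bid).
Each winning unit pays its own bid.
Revenue = 999 + 997 + 993 = $2,989.

Total revenue: $2,989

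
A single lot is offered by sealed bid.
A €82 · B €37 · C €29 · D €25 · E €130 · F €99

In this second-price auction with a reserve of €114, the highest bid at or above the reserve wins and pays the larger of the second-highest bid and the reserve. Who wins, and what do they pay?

Second-price auction with a reserve of €114: the highest bid at or above the reserve wins and pays the larger of the second-highest bid and the reserve.
Bids ranked: 130 (E) > 99 (F) > 82 (A) > 37 (B) > 29 (C) > 25 (D)
E has the top bid at or above the reserve (€130).
max(second-highest €99, reserve €114) = €114.

E pays €114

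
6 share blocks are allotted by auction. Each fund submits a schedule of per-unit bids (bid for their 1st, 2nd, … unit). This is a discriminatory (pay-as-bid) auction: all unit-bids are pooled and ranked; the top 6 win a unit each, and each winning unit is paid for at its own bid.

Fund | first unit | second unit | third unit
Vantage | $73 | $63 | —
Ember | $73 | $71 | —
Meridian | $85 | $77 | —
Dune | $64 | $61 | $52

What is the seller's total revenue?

Total revenue: $443

All unit-bids, highest first — top 6: 85 (Meridian-1), 77 (Meridian-2), 73 (Vantage-1), 73 (Ember-1), 71 (Ember-2), 64 (Dune-1)
Next rejected bid: $63 (not a price — pay-as-bid).
Each winning unit pays its own bid.
Revenue = 85 + 77 + 73 + 73 + 71 + 64 = $443.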